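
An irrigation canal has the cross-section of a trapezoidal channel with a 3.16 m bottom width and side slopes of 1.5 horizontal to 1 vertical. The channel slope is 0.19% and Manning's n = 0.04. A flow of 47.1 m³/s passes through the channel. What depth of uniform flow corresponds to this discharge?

Manning's equation rearranged: A R^(2/3) = nQ / (1·√S) = 0.04 × 47.1 / (√0.0019) = 43.22.
At y = 2.82 m: A R^(2/3) = 28.08 — too small.
At y = 3.97 m: A R^(2/3) = 58.79 — too large.
At y = 3.45 m: A R^(2/3) = 43.23 — matches.

y_n = 3.45 m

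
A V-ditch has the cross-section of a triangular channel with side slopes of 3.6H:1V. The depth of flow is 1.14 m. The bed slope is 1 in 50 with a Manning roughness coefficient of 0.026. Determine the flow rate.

For a triangular section with side slope z = 3.6: A = zy² = 3.6×1.14² = 4.679 m²; P = 2y√(1+z²) = 2×1.14×3.736 = 8.519 m.
Hydraulic radius R = A/P = 4.679/8.519 = 0.5492 m.
Manning's equation: Q = (1/n) A R^(2/3) S^(1/2) = (1/0.026) × 4.679 × 0.5492^(2/3) × 0.02^(1/2) = 17.1 m³/s.

Q = 17.1 m³/s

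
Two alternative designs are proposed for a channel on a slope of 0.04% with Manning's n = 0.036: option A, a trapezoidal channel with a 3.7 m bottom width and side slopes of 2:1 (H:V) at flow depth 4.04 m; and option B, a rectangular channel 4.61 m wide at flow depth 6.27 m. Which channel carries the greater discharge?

Channel A: With bottom width b = 3.7 m and side slope z = 2: A = (b + zy)y = (3.7 + 2×4.04)×4.04 = 47.59 m²; P = b + 2y√(1+z²) = 3.7 + 2×4.04×2.236 = 21.77 m. Hydraulic radius R = A/P = 47.59/21.77 = 2.186 m. Q_A = (1/0.036)·47.59·2.186^(2/3)·√0.0004 = 44.54 m³/s.
Channel B: Flow area A = b·y = 4.61 × 6.27 = 28.9 m². Wetted perimeter P = b + 2y = 4.61 + 2×6.27 = 17.15 m. Hydraulic radius R = A/P = 28.9/17.15 = 1.685 m. Q_B = (1/0.036)·28.9·1.685^(2/3)·√0.0004 = 22.74 m³/s.
Q_A = 44.54 m³/s vs Q_B = 22.74 m³/s, so channel A carries more.

channel A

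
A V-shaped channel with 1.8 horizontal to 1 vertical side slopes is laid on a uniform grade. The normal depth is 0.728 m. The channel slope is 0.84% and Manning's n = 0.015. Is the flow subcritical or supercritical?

supercritical

For a triangular section with side slope z = 1.8: A = zy² = 1.8×0.728² = 0.954 m²; P = 2y√(1+z²) = 2×0.728×2.059 = 2.998 m.
Hydraulic radius R = A/P = 0.954/2.998 = 0.3182 m.
V = (1/n) R^(2/3) √S = (1/0.015) × 0.3182^(2/3) × √0.0084 = 2.848 m/s. Hydraulic depth D_h = A/T = 0.954/2.621 = 0.364 m.
Froude number Fr = V/√(g·D_h) = 2.848/√(9.81×0.364) = 1.51, which is greater than 1, so the flow is supercritical.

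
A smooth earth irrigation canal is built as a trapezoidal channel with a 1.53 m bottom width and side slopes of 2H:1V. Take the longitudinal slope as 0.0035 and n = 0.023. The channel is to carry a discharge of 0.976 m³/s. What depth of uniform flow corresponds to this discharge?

Manning's equation rearranged: A R^(2/3) = nQ / (1·√S) = 0.023 × 0.976 / (√0.0035) = 0.3794.
Try y = 0.265 m: A R^(2/3) = 0.1874 — low.
Try y = 0.496 m: A R^(2/3) = 0.6019 — high.
Try y = 0.389 m: A R^(2/3) = 0.3793 — ≈ 0.3794.

y_n = 0.389 m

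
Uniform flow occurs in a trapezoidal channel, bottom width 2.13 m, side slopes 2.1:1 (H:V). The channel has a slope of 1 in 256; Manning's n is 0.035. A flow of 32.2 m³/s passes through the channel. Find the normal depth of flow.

Manning's equation rearranged: A R^(2/3) = nQ / (1·√S) = 0.035 × 32.2 / (√0.003906) = 18.03.
Trying y = 1.62 m: A R^(2/3) = 8.521 — low.
Trying y = 2.62 m: A R^(2/3) = 24.98 — high.
Trying y = 2.27 m: A R^(2/3) = 18.01 — ≈ 18.03.

y_n = 2.27 m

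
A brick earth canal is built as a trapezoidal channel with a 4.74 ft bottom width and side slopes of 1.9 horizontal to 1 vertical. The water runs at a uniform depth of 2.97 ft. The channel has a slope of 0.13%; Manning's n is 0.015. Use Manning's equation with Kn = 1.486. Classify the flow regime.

subcritical

With bottom width b = 4.74 ft and side slope z = 1.9: A = (b + zy)y = (4.74 + 1.9×2.97)×2.97 = 30.84 ft²; P = b + 2y√(1+z²) = 4.74 + 2×2.97×2.147 = 17.49 ft.
Hydraulic radius R = A/P = 30.84/17.49 = 1.763 ft.
V = (1.486/n) R^(2/3) √S = (1.486/0.015) × 1.763^(2/3) × √0.0013 = 5.212 ft/s. Hydraulic depth D_h = A/T = 30.84/16.03 = 1.924 ft.
Froude number Fr = V/√(g·D_h) = 5.212/√(32.2×1.924) = 0.662, which is less than 1, so the flow is subcritical.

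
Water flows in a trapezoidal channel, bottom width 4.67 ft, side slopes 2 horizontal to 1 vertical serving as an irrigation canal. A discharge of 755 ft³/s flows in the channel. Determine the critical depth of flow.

y_c = 5.12 ft

At critical depth, Q² T / (g A³) = 1, i.e. A³/T = Q²/g = 755²/32.2 = 17700.
At y = 3.49 ft: A³/T = 3608 — too small.
At y = 5.12 ft: A³/T = 17690 — ≈ 17700.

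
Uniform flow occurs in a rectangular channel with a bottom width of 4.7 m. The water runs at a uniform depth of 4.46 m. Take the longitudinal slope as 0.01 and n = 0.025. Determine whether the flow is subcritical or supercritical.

Flow area A = b·y = 4.7 × 4.46 = 20.96 m². Wetted perimeter P = b + 2y = 4.7 + 2×4.46 = 13.62 m.
Hydraulic radius R = A/P = 20.96/13.62 = 1.539 m.
V = (1/n) R^(2/3) √S = (1/0.025) × 1.539^(2/3) × √0.01 = 5.332 m/s. Hydraulic depth D_h = A/T = 20.96/4.7 = 4.46 m.
Froude number Fr = V/√(g·D_h) = 5.332/√(9.81×4.46) = 0.806, which is less than 1, so the flow is subcritical.

subcritical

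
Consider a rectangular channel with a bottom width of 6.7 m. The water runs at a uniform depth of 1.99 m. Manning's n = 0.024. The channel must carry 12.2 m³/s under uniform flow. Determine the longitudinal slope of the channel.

S = 0.000359

Flow area A = b·y = 6.7 × 1.99 = 13.33 m². Wetted perimeter P = b + 2y = 6.7 + 2×1.99 = 10.68 m.
Hydraulic radius R = A/P = 13.33/10.68 = 1.248 m.
From Manning's equation, S = [nQ / (1 A R^(2/3))]² = [0.024 × 12.2 / (1 × 13.33 × 1.248^(2/3))]² = 0.000359.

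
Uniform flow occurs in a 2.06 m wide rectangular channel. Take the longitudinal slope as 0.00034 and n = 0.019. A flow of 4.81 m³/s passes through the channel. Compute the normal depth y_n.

y_n = 2.89 m

Manning's equation rearranged: A R^(2/3) = nQ / (1·√S) = 0.019 × 4.81 / (√0.00034) = 4.956.
At y = 3.55 m: A R^(2/3) = 6.294 — too large.
At y = 2.46 m: A R^(2/3) = 4.094 — too small.
At y = 2.89 m: A R^(2/3) = 4.955 — close enough.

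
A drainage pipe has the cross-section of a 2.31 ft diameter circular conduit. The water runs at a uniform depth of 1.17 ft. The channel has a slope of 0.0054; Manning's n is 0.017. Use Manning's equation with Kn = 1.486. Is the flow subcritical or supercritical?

subcritical

For a circular section of diameter D = 2.31 ft at depth y = 1.17 ft, the central angle is θ = 2 arccos(1 − 2y/D) = 3.168 rad. Then A = (D²/8)(θ − sin θ) = 2.13 ft² and P = Dθ/2 = 3.659 ft.
Hydraulic radius R = A/P = 2.13/3.659 = 0.5822 ft.
V = (1.486/n) R^(2/3) √S = (1.486/0.017) × 0.5822^(2/3) × √0.0054 = 4.479 ft/s. Hydraulic depth D_h = A/T = 2.13/2.31 = 0.9222 ft.
Froude number Fr = V/√(g·D_h) = 4.479/√(32.2×0.9222) = 0.822, which is less than 1, so the flow is subcritical.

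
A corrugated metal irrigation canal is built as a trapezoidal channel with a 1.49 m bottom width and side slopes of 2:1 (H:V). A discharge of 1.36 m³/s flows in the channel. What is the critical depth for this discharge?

At critical depth, Q² T / (g A³) = 1, i.e. A³/T = Q²/g = 1.36²/9.81 = 0.1885.
Trying y = 0.255 m: A³/T = 0.05285 — short.
Trying y = 0.401 m: A³/T = 0.2509 — over.
Trying y = 0.37 m: A³/T = 0.1891 — ≈ 0.1885.

y_c = 0.37 m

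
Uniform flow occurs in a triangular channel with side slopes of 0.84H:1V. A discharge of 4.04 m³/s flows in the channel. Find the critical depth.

At critical depth, Q² T / (g A³) = 1, i.e. A³/T = Q²/g = 4.04²/9.81 = 1.664.
Try y = 1.7 m: A³/T = 5.009 — too large.
Try y = 1.36 m: A³/T = 1.641 — close enough.

y_c = 1.36 m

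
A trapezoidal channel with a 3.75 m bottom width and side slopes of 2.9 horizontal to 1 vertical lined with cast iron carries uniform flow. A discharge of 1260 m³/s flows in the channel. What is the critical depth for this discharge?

At critical depth, Q² T / (g A³) = 1, i.e. A³/T = Q²/g = 1260²/9.81 = 161800.
At y = 5.44 m: A³/T = 33950 — too small.
At y = 7.65 m: A³/T = 162300 — matches.

y_c = 7.65 m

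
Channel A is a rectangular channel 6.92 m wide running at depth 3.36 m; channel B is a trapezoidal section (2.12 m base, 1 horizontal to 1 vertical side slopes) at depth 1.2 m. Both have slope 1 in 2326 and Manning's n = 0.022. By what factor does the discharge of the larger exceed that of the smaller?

10.3

Channel A: Flow area A = b·y = 6.92 × 3.36 = 23.25 m². Wetted perimeter P = b + 2y = 6.92 + 2×3.36 = 13.64 m. Hydraulic radius R = A/P = 23.25/13.64 = 1.705 m. Q_A = (1/0.022)·23.25·1.705^(2/3)·√0.0004299 = 31.27 m³/s.
Channel B: With bottom width b = 2.12 m and side slope z = 1: A = (b + zy)y = (2.12 + 1×1.2)×1.2 = 3.984 m²; P = b + 2y√(1+z²) = 2.12 + 2×1.2×1.414 = 5.514 m. Hydraulic radius R = A/P = 3.984/5.514 = 0.7225 m. Q_B = (1/0.022)·3.984·0.7225^(2/3)·√0.0004299 = 3.023 m³/s.
The larger discharge is 31.27 m³/s and the smaller is 3.023 m³/s; the ratio is 10.3.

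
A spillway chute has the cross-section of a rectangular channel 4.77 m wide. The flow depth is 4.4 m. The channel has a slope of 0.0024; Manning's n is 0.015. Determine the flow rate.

Q = 91.7 m³/s

Flow area A = b·y = 4.77 × 4.4 = 20.99 m². Wetted perimeter P = b + 2y = 4.77 + 2×4.4 = 13.57 m.
Hydraulic radius R = A/P = 20.99/13.57 = 1.547 m.
Manning's equation: Q = (1/n) A R^(2/3) S^(1/2) = (1/0.015) × 20.99 × 1.547^(2/3) × 0.0024^(1/2) = 91.7 m³/s.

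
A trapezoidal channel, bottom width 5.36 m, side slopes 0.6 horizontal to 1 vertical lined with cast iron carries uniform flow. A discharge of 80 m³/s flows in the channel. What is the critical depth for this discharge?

y_c = 2.56 m

At critical depth, Q² T / (g A³) = 1, i.e. A³/T = Q²/g = 80²/9.81 = 652.4.
Trying y = 2.99 m: A³/T = 1094 — over.
Trying y = 2.21 m: A³/T = 402.7 — short.
Trying y = 2.56 m: A³/T = 652.5 — matches.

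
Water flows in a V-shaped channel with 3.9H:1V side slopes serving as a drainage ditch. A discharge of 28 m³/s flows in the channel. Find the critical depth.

y_c = 1.6 m

At critical depth, Q² T / (g A³) = 1, i.e. A³/T = Q²/g = 28²/9.81 = 79.92.
Try y = 1.86 m: A³/T = 169.3 — too large.
Try y = 1.2 m: A³/T = 18.92 — too small.
Try y = 1.6 m: A³/T = 79.74 — ≈ 79.92.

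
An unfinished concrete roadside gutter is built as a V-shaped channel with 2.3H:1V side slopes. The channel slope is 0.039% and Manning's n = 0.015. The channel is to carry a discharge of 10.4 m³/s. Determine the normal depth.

y_n = 1.93 m

Manning's equation rearranged: A R^(2/3) = nQ / (1·√S) = 0.015 × 10.4 / (√0.00039) = 7.899.
Trying y = 1.72 m: A R^(2/3) = 5.808 — low.
Trying y = 1.93 m: A R^(2/3) = 7.897 — ≈ 7.899.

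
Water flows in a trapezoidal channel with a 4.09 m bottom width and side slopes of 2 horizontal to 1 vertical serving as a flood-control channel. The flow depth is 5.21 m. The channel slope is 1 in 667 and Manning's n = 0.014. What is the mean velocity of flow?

V = 5.44 m/s

With bottom width b = 4.09 m and side slope z = 2: A = (b + zy)y = (4.09 + 2×5.21)×5.21 = 75.6 m²; P = b + 2y√(1+z²) = 4.09 + 2×5.21×2.236 = 27.39 m.
Hydraulic radius R = A/P = 75.6/27.39 = 2.76 m.
From Manning's equation, V = (1/n) R^(2/3) S^(1/2) = (1/0.014) × 2.76^(2/3) × 0.001499^(1/2) = 5.44 m/s.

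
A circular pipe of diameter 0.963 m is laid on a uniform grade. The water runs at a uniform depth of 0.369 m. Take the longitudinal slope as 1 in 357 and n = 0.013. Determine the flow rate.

For a circular section of diameter D = 0.963 m at depth y = 0.369 m, the central angle is θ = 2 arccos(1 − 2y/D) = 2.67 rad. Then A = (D²/8)(θ − sin θ) = 0.2568 m² and P = Dθ/2 = 1.286 m.
Hydraulic radius R = A/P = 0.2568/1.286 = 0.1998 m.
Manning's equation: Q = (1/n) A R^(2/3) S^(1/2) = (1/0.013) × 0.2568 × 0.1998^(2/3) × 0.002801^(1/2) = 0.357 m³/s.

Q = 0.357 m³/s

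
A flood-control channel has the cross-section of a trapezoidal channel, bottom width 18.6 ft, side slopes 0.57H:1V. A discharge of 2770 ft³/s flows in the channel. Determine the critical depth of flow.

At critical depth, Q² T / (g A³) = 1, i.e. A³/T = Q²/g = 2770²/32.2 = 238300.
Try y = 9.47 ft: A³/T = 399300 — over.
Try y = 7.1 ft: A³/T = 155700 — short.
Try y = 8.09 ft: A³/T = 238000 — ≈ 238300.

y_c = 8.09 ft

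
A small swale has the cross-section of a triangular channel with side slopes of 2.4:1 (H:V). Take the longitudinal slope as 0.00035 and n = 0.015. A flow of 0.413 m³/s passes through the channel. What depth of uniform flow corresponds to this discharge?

y_n = 0.577 m

Manning's equation rearranged: A R^(2/3) = nQ / (1·√S) = 0.015 × 0.413 / (√0.00035) = 0.3311.
At y = 0.402 m: A R^(2/3) = 0.1262 — too small.
At y = 0.735 m: A R^(2/3) = 0.6306 — too large.
At y = 0.577 m: A R^(2/3) = 0.3307 — ≈ 0.3311.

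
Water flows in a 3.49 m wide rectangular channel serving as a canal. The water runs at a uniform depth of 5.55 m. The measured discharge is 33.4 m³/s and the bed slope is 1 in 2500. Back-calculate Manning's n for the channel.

Flow area A = b·y = 3.49 × 5.55 = 19.37 m². Wetted perimeter P = b + 2y = 3.49 + 2×5.55 = 14.59 m.
Hydraulic radius R = A/P = 19.37/14.59 = 1.328 m.
Rearranging Manning's equation: n = (1/Q) A R^(2/3) S^(1/2) = (1/33.4) × 19.37 × 1.328^(2/3) × √0.0004 = 0.014.

n = 0.014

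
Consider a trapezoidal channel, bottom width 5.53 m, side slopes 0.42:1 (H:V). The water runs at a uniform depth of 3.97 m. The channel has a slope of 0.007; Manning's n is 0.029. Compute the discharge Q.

Q = 132 m³/s

With bottom width b = 5.53 m and side slope z = 0.42: A = (b + zy)y = (5.53 + 0.42×3.97)×3.97 = 28.57 m²; P = b + 2y√(1+z²) = 5.53 + 2×3.97×1.085 = 14.14 m.
Hydraulic radius R = A/P = 28.57/14.14 = 2.021 m.
Manning's equation: Q = (1/n) A R^(2/3) S^(1/2) = (1/0.029) × 28.57 × 2.021^(2/3) × 0.007^(1/2) = 132 m³/s.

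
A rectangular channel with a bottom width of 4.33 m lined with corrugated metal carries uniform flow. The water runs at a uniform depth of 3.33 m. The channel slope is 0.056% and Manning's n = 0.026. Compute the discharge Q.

Q = 15.7 m³/s

Flow area A = b·y = 4.33 × 3.33 = 14.42 m². Wetted perimeter P = b + 2y = 4.33 + 2×3.33 = 10.99 m.
Hydraulic radius R = A/P = 14.42/10.99 = 1.312 m.
Manning's equation: Q = (1/n) A R^(2/3) S^(1/2) = (1/0.026) × 14.42 × 1.312^(2/3) × 0.00056^(1/2) = 15.7 m³/s.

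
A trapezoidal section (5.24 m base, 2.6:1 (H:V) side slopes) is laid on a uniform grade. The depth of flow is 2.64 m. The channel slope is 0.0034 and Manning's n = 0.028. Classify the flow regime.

With bottom width b = 5.24 m and side slope z = 2.6: A = (b + zy)y = (5.24 + 2.6×2.64)×2.64 = 31.95 m²; P = b + 2y√(1+z²) = 5.24 + 2×2.64×2.786 = 19.95 m.
Hydraulic radius R = A/P = 31.95/19.95 = 1.602 m.
V = (1/n) R^(2/3) √S = (1/0.028) × 1.602^(2/3) × √0.0034 = 2.851 m/s. Hydraulic depth D_h = A/T = 31.95/18.97 = 1.685 m.
Froude number Fr = V/√(g·D_h) = 2.851/√(9.81×1.685) = 0.701, which is less than 1, so the flow is subcritical.

subcritical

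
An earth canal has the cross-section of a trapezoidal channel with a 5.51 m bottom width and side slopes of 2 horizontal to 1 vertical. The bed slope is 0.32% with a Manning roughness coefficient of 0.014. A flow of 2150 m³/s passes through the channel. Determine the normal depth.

Manning's equation rearranged: A R^(2/3) = nQ / (1·√S) = 0.014 × 2150 / (√0.0032) = 532.1.
Try y = 6.33 m: A R^(2/3) = 260.1 — short.
Try y = 10.3 m: A R^(2/3) = 808.7 — over.
Try y = 8.63 m: A R^(2/3) = 532.1 — close enough.

y_n = 8.63 m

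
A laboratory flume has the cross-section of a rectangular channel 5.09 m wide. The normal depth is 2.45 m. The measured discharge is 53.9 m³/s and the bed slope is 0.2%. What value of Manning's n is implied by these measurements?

n = 0.012

Flow area A = b·y = 5.09 × 2.45 = 12.47 m². Wetted perimeter P = b + 2y = 5.09 + 2×2.45 = 9.99 m.
Hydraulic radius R = A/P = 12.47/9.99 = 1.248 m.
Rearranging Manning's equation: n = (1/Q) A R^(2/3) S^(1/2) = (1/53.9) × 12.47 × 1.248^(2/3) × √0.002 = 0.012.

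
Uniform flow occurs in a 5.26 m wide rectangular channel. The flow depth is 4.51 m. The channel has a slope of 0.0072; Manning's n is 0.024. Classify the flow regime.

Flow area A = b·y = 5.26 × 4.51 = 23.72 m². Wetted perimeter P = b + 2y = 5.26 + 2×4.51 = 14.28 m.
Hydraulic radius R = A/P = 23.72/14.28 = 1.661 m.
V = (1/n) R^(2/3) √S = (1/0.024) × 1.661^(2/3) × √0.0072 = 4.959 m/s. Hydraulic depth D_h = A/T = 23.72/5.26 = 4.51 m.
Froude number Fr = V/√(g·D_h) = 4.959/√(9.81×4.51) = 0.746, which is less than 1, so the flow is subcritical.

subcritical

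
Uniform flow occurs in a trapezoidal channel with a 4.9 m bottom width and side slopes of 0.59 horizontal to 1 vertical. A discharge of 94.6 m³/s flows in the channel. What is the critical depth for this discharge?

y_c = 2.96 m

At critical depth, Q² T / (g A³) = 1, i.e. A³/T = Q²/g = 94.6²/9.81 = 912.2.
Trying y = 2.2 m: A³/T = 338.2 — short.
Trying y = 3.79 m: A³/T = 2111 — over.
Trying y = 2.96 m: A³/T = 907.3 — matches.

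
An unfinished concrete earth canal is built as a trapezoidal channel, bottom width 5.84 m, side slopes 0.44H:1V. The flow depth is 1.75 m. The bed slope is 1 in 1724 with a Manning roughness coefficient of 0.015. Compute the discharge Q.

Q = 20.9 m³/s

With bottom width b = 5.84 m and side slope z = 0.44: A = (b + zy)y = (5.84 + 0.44×1.75)×1.75 = 11.57 m²; P = b + 2y√(1+z²) = 5.84 + 2×1.75×1.093 = 9.664 m.
Hydraulic radius R = A/P = 11.57/9.664 = 1.197 m.
Manning's equation: Q = (1/n) A R^(2/3) S^(1/2) = (1/0.015) × 11.57 × 1.197^(2/3) × 0.00058^(1/2) = 20.9 m³/s.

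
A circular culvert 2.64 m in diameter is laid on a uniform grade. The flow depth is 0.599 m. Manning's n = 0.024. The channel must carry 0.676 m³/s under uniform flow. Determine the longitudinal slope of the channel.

For a circular section of diameter D = 2.64 m at depth y = 0.599 m, the central angle is θ = 2 arccos(1 − 2y/D) = 1.986 rad. Then A = (D²/8)(θ − sin θ) = 0.9329 m² and P = Dθ/2 = 2.621 m.
Hydraulic radius R = A/P = 0.9329/2.621 = 0.3559 m.
From Manning's equation, S = [nQ / (1 A R^(2/3))]² = [0.024 × 0.676 / (1 × 0.9329 × 0.3559^(2/3))]² = 0.0012.

S = 0.0012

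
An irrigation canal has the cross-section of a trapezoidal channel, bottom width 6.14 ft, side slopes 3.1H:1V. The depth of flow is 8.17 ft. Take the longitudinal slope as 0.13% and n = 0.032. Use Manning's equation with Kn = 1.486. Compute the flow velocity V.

With bottom width b = 6.14 ft and side slope z = 3.1: A = (b + zy)y = (6.14 + 3.1×8.17)×8.17 = 257.1 ft²; P = b + 2y√(1+z²) = 6.14 + 2×8.17×3.257 = 59.36 ft.
Hydraulic radius R = A/P = 257.1/59.36 = 4.331 ft.
From Manning's equation, V = (1.486/n) R^(2/3) S^(1/2) = (1.486/0.032) × 4.331^(2/3) × 0.0013^(1/2) = 4.45 ft/s.

V = 4.45 ft/s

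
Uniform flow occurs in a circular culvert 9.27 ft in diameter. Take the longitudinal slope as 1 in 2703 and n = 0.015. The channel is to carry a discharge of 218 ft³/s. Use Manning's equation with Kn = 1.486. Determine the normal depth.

y_n = 7.34 ft

Manning's equation rearranged: A R^(2/3) = nQ / (1.486·√S) = 0.015 × 218 / (1.486 × √0.00037) = 114.4.
At y = 5.19 ft: A R^(2/3) = 71.24 — too small.
At y = 7.34 ft: A R^(2/3) = 114.3 — ≈ 114.4.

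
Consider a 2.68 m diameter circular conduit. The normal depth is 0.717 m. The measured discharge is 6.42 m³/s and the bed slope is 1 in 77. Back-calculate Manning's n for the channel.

For a circular section of diameter D = 2.68 m at depth y = 0.717 m, the central angle is θ = 2 arccos(1 − 2y/D) = 2.174 rad. Then A = (D²/8)(θ − sin θ) = 1.213 m² and P = Dθ/2 = 2.914 m.
Hydraulic radius R = A/P = 1.213/2.914 = 0.4163 m.
Rearranging Manning's equation: n = (1/Q) A R^(2/3) S^(1/2) = (1/6.42) × 1.213 × 0.4163^(2/3) × √0.01299 = 0.012.

n = 0.012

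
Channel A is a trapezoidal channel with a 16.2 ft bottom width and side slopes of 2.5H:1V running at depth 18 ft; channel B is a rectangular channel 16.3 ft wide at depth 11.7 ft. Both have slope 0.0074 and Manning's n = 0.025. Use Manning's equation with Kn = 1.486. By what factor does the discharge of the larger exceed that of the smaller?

9.25

Channel A: With bottom width b = 16.2 ft and side slope z = 2.5: A = (b + zy)y = (16.2 + 2.5×18)×18 = 1102 ft²; P = b + 2y√(1+z²) = 16.2 + 2×18×2.693 = 113.1 ft. Hydraulic radius R = A/P = 1102/113.1 = 9.737 ft. Q_A = (1.486/0.025)·1102·9.737^(2/3)·√0.0074 = 25680 ft³/s.
Channel B: Flow area A = b·y = 16.3 × 11.7 = 190.7 ft². Wetted perimeter P = b + 2y = 16.3 + 2×11.7 = 39.7 ft. Hydraulic radius R = A/P = 190.7/39.7 = 4.804 ft. Q_B = (1.486/0.025)·190.7·4.804^(2/3)·√0.0074 = 2776 ft³/s.
The larger discharge is 25680 ft³/s and the smaller is 2776 ft³/s; the ratio is 9.25.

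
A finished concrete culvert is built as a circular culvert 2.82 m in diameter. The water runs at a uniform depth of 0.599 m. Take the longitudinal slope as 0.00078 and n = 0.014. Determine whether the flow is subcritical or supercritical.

subcritical

For a circular section of diameter D = 2.82 m at depth y = 0.599 m, the central angle is θ = 2 arccos(1 − 2y/D) = 1.916 rad. Then A = (D²/8)(θ − sin θ) = 0.9691 m² and P = Dθ/2 = 2.701 m.
Hydraulic radius R = A/P = 0.9691/2.701 = 0.3587 m.
V = (1/n) R^(2/3) √S = (1/0.014) × 0.3587^(2/3) × √0.00078 = 1.007 m/s. Hydraulic depth D_h = A/T = 0.9691/2.307 = 0.4201 m.
Froude number Fr = V/√(g·D_h) = 1.007/√(9.81×0.4201) = 0.496, which is less than 1, so the flow is subcritical.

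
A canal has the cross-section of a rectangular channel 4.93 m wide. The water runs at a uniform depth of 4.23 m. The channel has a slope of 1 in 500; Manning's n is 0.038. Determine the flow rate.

Q = 33 m³/s

Flow area A = b·y = 4.93 × 4.23 = 20.85 m². Wetted perimeter P = b + 2y = 4.93 + 2×4.23 = 13.39 m.
Hydraulic radius R = A/P = 20.85/13.39 = 1.557 m.
Manning's equation: Q = (1/n) A R^(2/3) S^(1/2) = (1/0.038) × 20.85 × 1.557^(2/3) × 0.002^(1/2) = 33 m³/s.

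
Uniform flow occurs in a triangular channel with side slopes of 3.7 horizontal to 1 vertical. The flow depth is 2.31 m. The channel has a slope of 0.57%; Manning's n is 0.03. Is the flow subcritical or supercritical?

subcritical

For a triangular section with side slope z = 3.7: A = zy² = 3.7×2.31² = 19.74 m²; P = 2y√(1+z²) = 2×2.31×3.833 = 17.71 m.
Hydraulic radius R = A/P = 19.74/17.71 = 1.115 m.
V = (1/n) R^(2/3) √S = (1/0.03) × 1.115^(2/3) × √0.0057 = 2.706 m/s. Hydraulic depth D_h = A/T = 19.74/17.09 = 1.155 m.
Froude number Fr = V/√(g·D_h) = 2.706/√(9.81×1.155) = 0.804, which is less than 1, so the flow is subcritical.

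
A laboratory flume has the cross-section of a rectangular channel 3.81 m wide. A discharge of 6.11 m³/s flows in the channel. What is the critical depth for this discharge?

y_c = 0.64 m

For a rectangular channel, critical depth y_c = (q²/g)^(1/3) where q = Q/b = 6.11/3.81 = 1.604 m²/s.
So y_c = (1.604²/9.81)^(1/3) = 0.64 m.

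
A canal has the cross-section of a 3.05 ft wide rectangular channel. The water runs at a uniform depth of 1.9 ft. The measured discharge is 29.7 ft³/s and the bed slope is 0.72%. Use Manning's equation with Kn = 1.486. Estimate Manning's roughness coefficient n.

Flow area A = b·y = 3.05 × 1.9 = 5.795 ft². Wetted perimeter P = b + 2y = 3.05 + 2×1.9 = 6.85 ft.
Hydraulic radius R = A/P = 5.795/6.85 = 0.846 ft.
Rearranging Manning's equation: n = (1.486/Q) A R^(2/3) S^(1/2) = (1.486/29.7) × 5.795 × 0.846^(2/3) × √0.0072 = 0.022.

n = 0.022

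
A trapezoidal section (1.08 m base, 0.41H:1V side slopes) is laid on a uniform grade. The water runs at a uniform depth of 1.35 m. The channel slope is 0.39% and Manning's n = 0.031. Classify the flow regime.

With bottom width b = 1.08 m and side slope z = 0.41: A = (b + zy)y = (1.08 + 0.41×1.35)×1.35 = 2.205 m²; P = b + 2y√(1+z²) = 1.08 + 2×1.35×1.081 = 3.998 m.
Hydraulic radius R = A/P = 2.205/3.998 = 0.5516 m.
V = (1/n) R^(2/3) √S = (1/0.031) × 0.5516^(2/3) × √0.0039 = 1.355 m/s. Hydraulic depth D_h = A/T = 2.205/2.187 = 1.008 m.
Froude number Fr = V/√(g·D_h) = 1.355/√(9.81×1.008) = 0.431, which is less than 1, so the flow is subcritical.

subcritical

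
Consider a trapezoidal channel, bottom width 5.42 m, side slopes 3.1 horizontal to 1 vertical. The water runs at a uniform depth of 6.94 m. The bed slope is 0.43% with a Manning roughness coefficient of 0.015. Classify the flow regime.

supercritical

With bottom width b = 5.42 m and side slope z = 3.1: A = (b + zy)y = (5.42 + 3.1×6.94)×6.94 = 186.9 m²; P = b + 2y√(1+z²) = 5.42 + 2×6.94×3.257 = 50.63 m.
Hydraulic radius R = A/P = 186.9/50.63 = 3.692 m.
V = (1/n) R^(2/3) √S = (1/0.015) × 3.692^(2/3) × √0.0043 = 10.44 m/s. Hydraulic depth D_h = A/T = 186.9/48.45 = 3.858 m.
Froude number Fr = V/√(g·D_h) = 10.44/√(9.81×3.858) = 1.7, which is greater than 1, so the flow is supercritical.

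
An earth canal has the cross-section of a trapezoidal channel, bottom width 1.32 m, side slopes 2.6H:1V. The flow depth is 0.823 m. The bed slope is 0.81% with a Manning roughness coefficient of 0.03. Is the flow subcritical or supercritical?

With bottom width b = 1.32 m and side slope z = 2.6: A = (b + zy)y = (1.32 + 2.6×0.823)×0.823 = 2.847 m²; P = b + 2y√(1+z²) = 1.32 + 2×0.823×2.786 = 5.905 m.
Hydraulic radius R = A/P = 2.847/5.905 = 0.4822 m.
V = (1/n) R^(2/3) √S = (1/0.03) × 0.4822^(2/3) × √0.0081 = 1.845 m/s. Hydraulic depth D_h = A/T = 2.847/5.6 = 0.5085 m.
Froude number Fr = V/√(g·D_h) = 1.845/√(9.81×0.5085) = 0.826, which is less than 1, so the flow is subcritical.

subcritical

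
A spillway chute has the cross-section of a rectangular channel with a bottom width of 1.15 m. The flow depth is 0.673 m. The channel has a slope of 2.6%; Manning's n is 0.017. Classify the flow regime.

Flow area A = b·y = 1.15 × 0.673 = 0.774 m². Wetted perimeter P = b + 2y = 1.15 + 2×0.673 = 2.496 m.
Hydraulic radius R = A/P = 0.774/2.496 = 0.3101 m.
V = (1/n) R^(2/3) √S = (1/0.017) × 0.3101^(2/3) × √0.026 = 4.345 m/s. Hydraulic depth D_h = A/T = 0.774/1.15 = 0.673 m.
Froude number Fr = V/√(g·D_h) = 4.345/√(9.81×0.673) = 1.69, which is greater than 1, so the flow is supercritical.

supercritical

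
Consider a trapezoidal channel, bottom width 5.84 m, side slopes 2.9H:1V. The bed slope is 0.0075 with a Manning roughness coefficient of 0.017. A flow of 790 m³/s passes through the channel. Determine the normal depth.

Manning's equation rearranged: A R^(2/3) = nQ / (1·√S) = 0.017 × 790 / (√0.0075) = 155.1.
Try y = 3.08 m: A R^(2/3) = 68.3 — short.
Try y = 5.61 m: A R^(2/3) = 262.6 — over.
Try y = 4.46 m: A R^(2/3) = 155.1 — matches.

y_n = 4.46 m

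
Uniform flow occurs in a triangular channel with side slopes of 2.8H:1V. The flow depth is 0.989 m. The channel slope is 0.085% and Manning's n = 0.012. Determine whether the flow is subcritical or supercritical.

subcritical

For a triangular section with side slope z = 2.8: A = zy² = 2.8×0.989² = 2.739 m²; P = 2y√(1+z²) = 2×0.989×2.973 = 5.881 m.
Hydraulic radius R = A/P = 2.739/5.881 = 0.4657 m.
V = (1/n) R^(2/3) √S = (1/0.012) × 0.4657^(2/3) × √0.00085 = 1.46 m/s. Hydraulic depth D_h = A/T = 2.739/5.538 = 0.4945 m.
Froude number Fr = V/√(g·D_h) = 1.46/√(9.81×0.4945) = 0.663, which is less than 1, so the flow is subcritical.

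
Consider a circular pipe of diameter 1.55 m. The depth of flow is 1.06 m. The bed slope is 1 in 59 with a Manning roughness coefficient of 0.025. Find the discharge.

Q = 4.24 m³/s

For a circular section of diameter D = 1.55 m at depth y = 1.06 m, the central angle is θ = 2 arccos(1 − 2y/D) = 3.895 rad. Then A = (D²/8)(θ − sin θ) = 1.375 m² and P = Dθ/2 = 3.018 m.
Hydraulic radius R = A/P = 1.375/3.018 = 0.4555 m.
Manning's equation: Q = (1/n) A R^(2/3) S^(1/2) = (1/0.025) × 1.375 × 0.4555^(2/3) × 0.01695^(1/2) = 4.24 m³/s.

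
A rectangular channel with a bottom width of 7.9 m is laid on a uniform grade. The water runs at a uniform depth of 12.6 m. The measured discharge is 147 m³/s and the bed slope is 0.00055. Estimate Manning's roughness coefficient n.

Flow area A = b·y = 7.9 × 12.6 = 99.54 m². Wetted perimeter P = b + 2y = 7.9 + 2×12.6 = 33.1 m.
Hydraulic radius R = A/P = 99.54/33.1 = 3.007 m.
Rearranging Manning's equation: n = (1/Q) A R^(2/3) S^(1/2) = (1/147) × 99.54 × 3.007^(2/3) × √0.00055 = 0.0331.

n = 0.0331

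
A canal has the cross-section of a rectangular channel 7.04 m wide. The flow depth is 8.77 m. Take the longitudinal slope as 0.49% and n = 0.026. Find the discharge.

Flow area A = b·y = 7.04 × 8.77 = 61.74 m². Wetted perimeter P = b + 2y = 7.04 + 2×8.77 = 24.58 m.
Hydraulic radius R = A/P = 61.74/24.58 = 2.512 m.
Manning's equation: Q = (1/n) A R^(2/3) S^(1/2) = (1/0.026) × 61.74 × 2.512^(2/3) × 0.0049^(1/2) = 307 m³/s.

Q = 307 m³/s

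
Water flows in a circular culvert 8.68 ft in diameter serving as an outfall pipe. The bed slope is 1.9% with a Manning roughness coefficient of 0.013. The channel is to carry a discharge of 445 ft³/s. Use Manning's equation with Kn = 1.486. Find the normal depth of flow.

Manning's equation rearranged: A R^(2/3) = nQ / (1.486·√S) = 0.013 × 445 / (1.486 × √0.019) = 28.24.
Try y = 2.67 ft: A R^(2/3) = 20.39 — short.
Try y = 4.05 ft: A R^(2/3) = 44.02 — over.
Try y = 3.17 ft: A R^(2/3) = 28.25 — ≈ 28.24.

y_n = 3.17 ft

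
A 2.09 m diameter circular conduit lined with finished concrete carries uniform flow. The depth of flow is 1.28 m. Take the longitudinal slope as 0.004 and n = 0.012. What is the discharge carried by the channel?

For a circular section of diameter D = 2.09 m at depth y = 1.28 m, the central angle is θ = 2 arccos(1 − 2y/D) = 3.595 rad. Then A = (D²/8)(θ − sin θ) = 2.202 m² and P = Dθ/2 = 3.757 m.
Hydraulic radius R = A/P = 2.202/3.757 = 0.5862 m.
Manning's equation: Q = (1/n) A R^(2/3) S^(1/2) = (1/0.012) × 2.202 × 0.5862^(2/3) × 0.004^(1/2) = 8.13 m³/s.

Q = 8.13 m³/s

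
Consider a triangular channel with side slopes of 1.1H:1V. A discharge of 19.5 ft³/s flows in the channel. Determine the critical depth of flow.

y_c = 1.81 ft

At critical depth, Q² T / (g A³) = 1, i.e. A³/T = Q²/g = 19.5²/32.2 = 11.81.
Try y = 1.55 ft: A³/T = 5.413 — short.
Try y = 2.1 ft: A³/T = 24.71 — over.
Try y = 1.81 ft: A³/T = 11.75 — ≈ 11.81.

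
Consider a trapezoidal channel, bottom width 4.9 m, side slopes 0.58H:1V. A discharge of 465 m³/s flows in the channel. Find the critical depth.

y_c = 7.29 m

At critical depth, Q² T / (g A³) = 1, i.e. A³/T = Q²/g = 465²/9.81 = 22040.
Try y = 5.1 m: A³/T = 5951 — short.
Try y = 8.54 m: A³/T = 40240 — over.
Try y = 7.29 m: A³/T = 22060 — close enough.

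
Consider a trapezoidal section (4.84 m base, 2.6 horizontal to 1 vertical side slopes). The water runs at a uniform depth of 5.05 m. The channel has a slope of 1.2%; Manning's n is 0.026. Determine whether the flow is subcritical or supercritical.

With bottom width b = 4.84 m and side slope z = 2.6: A = (b + zy)y = (4.84 + 2.6×5.05)×5.05 = 90.75 m²; P = b + 2y√(1+z²) = 4.84 + 2×5.05×2.786 = 32.98 m.
Hydraulic radius R = A/P = 90.75/32.98 = 2.752 m.
V = (1/n) R^(2/3) √S = (1/0.026) × 2.752^(2/3) × √0.012 = 8.274 m/s. Hydraulic depth D_h = A/T = 90.75/31.1 = 2.918 m.
Froude number Fr = V/√(g·D_h) = 8.274/√(9.81×2.918) = 1.55, which is greater than 1, so the flow is supercritical.

supercritical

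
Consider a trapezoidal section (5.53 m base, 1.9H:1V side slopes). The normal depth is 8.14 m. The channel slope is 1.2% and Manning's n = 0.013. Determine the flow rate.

With bottom width b = 5.53 m and side slope z = 1.9: A = (b + zy)y = (5.53 + 1.9×8.14)×8.14 = 170.9 m²; P = b + 2y√(1+z²) = 5.53 + 2×8.14×2.147 = 40.48 m.
Hydraulic radius R = A/P = 170.9/40.48 = 4.222 m.
Manning's equation: Q = (1/n) A R^(2/3) S^(1/2) = (1/0.013) × 170.9 × 4.222^(2/3) × 0.012^(1/2) = 3760 m³/s.

Q = 3760 m³/s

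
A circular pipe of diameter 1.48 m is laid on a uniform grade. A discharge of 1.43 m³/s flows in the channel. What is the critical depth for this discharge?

y_c = 0.612 m

At critical depth, Q² T / (g A³) = 1, i.e. A³/T = Q²/g = 1.43²/9.81 = 0.2085.
At y = 0.774 m: A³/T = 0.5105 — too large.
At y = 0.546 m: A³/T = 0.1341 — too small.
At y = 0.612 m: A³/T = 0.2079 — close enough.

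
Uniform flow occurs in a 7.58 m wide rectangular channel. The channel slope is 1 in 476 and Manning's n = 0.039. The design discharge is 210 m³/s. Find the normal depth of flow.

Manning's equation rearranged: A R^(2/3) = nQ / (1·√S) = 0.039 × 210 / (√0.002101) = 178.7.
Trying y = 14.4 m: A R^(2/3) = 227.1 — high.
Trying y = 11.7 m: A R^(2/3) = 178.8 — close enough.

y_n = 11.7 m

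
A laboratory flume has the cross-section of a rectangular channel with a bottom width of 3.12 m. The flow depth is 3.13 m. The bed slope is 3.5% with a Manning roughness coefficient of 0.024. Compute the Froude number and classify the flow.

Flow area A = b·y = 3.12 × 3.13 = 9.766 m². Wetted perimeter P = b + 2y = 3.12 + 2×3.13 = 9.38 m.
Hydraulic radius R = A/P = 9.766/9.38 = 1.041 m.
V = (1/n) R^(2/3) √S = (1/0.024) × 1.041^(2/3) × √0.035 = 8.007 m/s. Hydraulic depth D_h = A/T = 9.766/3.12 = 3.13 m.
Froude number Fr = V/√(g·D_h) = 8.007/√(9.81×3.13) = 1.45, which is greater than 1, so the flow is supercritical.

supercritical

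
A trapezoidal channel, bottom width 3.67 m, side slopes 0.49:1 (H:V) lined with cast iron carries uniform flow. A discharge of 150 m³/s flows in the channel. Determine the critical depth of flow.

y_c = 4.5 m

At critical depth, Q² T / (g A³) = 1, i.e. A³/T = Q²/g = 150²/9.81 = 2294.
At y = 5.17 m: A³/T = 3776 — high.
At y = 4.03 m: A³/T = 1545 — low.
At y = 4.5 m: A³/T = 2287 — close enough.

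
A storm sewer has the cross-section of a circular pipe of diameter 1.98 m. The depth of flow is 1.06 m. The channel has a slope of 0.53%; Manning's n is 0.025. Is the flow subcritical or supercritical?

For a circular section of diameter D = 1.98 m at depth y = 1.06 m, the central angle is θ = 2 arccos(1 − 2y/D) = 3.283 rad. Then A = (D²/8)(θ − sin θ) = 1.678 m² and P = Dθ/2 = 3.25 m.
Hydraulic radius R = A/P = 1.678/3.25 = 0.5163 m.
V = (1/n) R^(2/3) √S = (1/0.025) × 0.5163^(2/3) × √0.0053 = 1.874 m/s. Hydraulic depth D_h = A/T = 1.678/1.975 = 0.8496 m.
Froude number Fr = V/√(g·D_h) = 1.874/√(9.81×0.8496) = 0.649, which is less than 1, so the flow is subcritical.

subcritical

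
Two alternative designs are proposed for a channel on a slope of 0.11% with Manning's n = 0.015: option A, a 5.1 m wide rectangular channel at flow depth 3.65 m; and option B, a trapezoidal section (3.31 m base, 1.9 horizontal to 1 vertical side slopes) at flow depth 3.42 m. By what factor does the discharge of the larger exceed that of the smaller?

2.08

Channel A: Flow area A = b·y = 5.1 × 3.65 = 18.61 m². Wetted perimeter P = b + 2y = 5.1 + 2×3.65 = 12.4 m. Hydraulic radius R = A/P = 18.61/12.4 = 1.501 m. Q_A = (1/0.015)·18.61·1.501^(2/3)·√0.0011 = 53.96 m³/s.
Channel B: With bottom width b = 3.31 m and side slope z = 1.9: A = (b + zy)y = (3.31 + 1.9×3.42)×3.42 = 33.54 m²; P = b + 2y√(1+z²) = 3.31 + 2×3.42×2.147 = 18 m. Hydraulic radius R = A/P = 33.54/18 = 1.864 m. Q_B = (1/0.015)·33.54·1.864^(2/3)·√0.0011 = 112.3 m³/s.
The larger discharge is 112.3 m³/s and the smaller is 53.96 m³/s; the ratio is 2.08.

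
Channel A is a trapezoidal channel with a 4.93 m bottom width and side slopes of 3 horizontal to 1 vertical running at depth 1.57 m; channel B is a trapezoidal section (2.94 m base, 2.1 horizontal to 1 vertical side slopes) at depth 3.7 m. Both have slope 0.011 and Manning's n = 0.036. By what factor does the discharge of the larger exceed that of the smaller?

Channel A: With bottom width b = 4.93 m and side slope z = 3: A = (b + zy)y = (4.93 + 3×1.57)×1.57 = 15.13 m²; P = b + 2y√(1+z²) = 4.93 + 2×1.57×3.162 = 14.86 m. Hydraulic radius R = A/P = 15.13/14.86 = 1.019 m. Q_A = (1/0.036)·15.13·1.019^(2/3)·√0.011 = 44.64 m³/s.
Channel B: With bottom width b = 2.94 m and side slope z = 2.1: A = (b + zy)y = (2.94 + 2.1×3.7)×3.7 = 39.63 m²; P = b + 2y√(1+z²) = 2.94 + 2×3.7×2.326 = 20.15 m. Hydraulic radius R = A/P = 39.63/20.15 = 1.966 m. Q_B = (1/0.036)·39.63·1.966^(2/3)·√0.011 = 181.2 m³/s.
The larger discharge is 181.2 m³/s and the smaller is 44.64 m³/s; the ratio is 4.06.

4.06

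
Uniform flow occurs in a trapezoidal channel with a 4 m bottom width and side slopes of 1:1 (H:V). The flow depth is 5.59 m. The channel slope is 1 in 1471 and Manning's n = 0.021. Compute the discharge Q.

With bottom width b = 4 m and side slope z = 1: A = (b + zy)y = (4 + 1×5.59)×5.59 = 53.61 m²; P = b + 2y√(1+z²) = 4 + 2×5.59×1.414 = 19.81 m.
Hydraulic radius R = A/P = 53.61/19.81 = 2.706 m.
Manning's equation: Q = (1/n) A R^(2/3) S^(1/2) = (1/0.021) × 53.61 × 2.706^(2/3) × 0.0006798^(1/2) = 129 m³/s.

Q = 129 m³/s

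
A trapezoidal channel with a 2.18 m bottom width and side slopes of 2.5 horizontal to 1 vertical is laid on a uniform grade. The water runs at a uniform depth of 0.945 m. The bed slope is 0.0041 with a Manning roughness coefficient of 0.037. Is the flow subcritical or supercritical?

subcritical

With bottom width b = 2.18 m and side slope z = 2.5: A = (b + zy)y = (2.18 + 2.5×0.945)×0.945 = 4.293 m²; P = b + 2y√(1+z²) = 2.18 + 2×0.945×2.693 = 7.269 m.
Hydraulic radius R = A/P = 4.293/7.269 = 0.5905 m.
V = (1/n) R^(2/3) √S = (1/0.037) × 0.5905^(2/3) × √0.0041 = 1.218 m/s. Hydraulic depth D_h = A/T = 4.293/6.905 = 0.6217 m.
Froude number Fr = V/√(g·D_h) = 1.218/√(9.81×0.6217) = 0.493, which is less than 1, so the flow is subcritical.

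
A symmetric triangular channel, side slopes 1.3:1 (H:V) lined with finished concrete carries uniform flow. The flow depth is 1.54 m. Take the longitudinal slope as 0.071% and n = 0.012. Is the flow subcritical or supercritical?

subcritical

For a triangular section with side slope z = 1.3: A = zy² = 1.3×1.54² = 3.083 m²; P = 2y√(1+z²) = 2×1.54×1.64 = 5.052 m.
Hydraulic radius R = A/P = 3.083/5.052 = 0.6103 m.
V = (1/n) R^(2/3) √S = (1/0.012) × 0.6103^(2/3) × √0.00071 = 1.598 m/s. Hydraulic depth D_h = A/T = 3.083/4.004 = 0.77 m.
Froude number Fr = V/√(g·D_h) = 1.598/√(9.81×0.77) = 0.581, which is less than 1, so the flow is subcritical.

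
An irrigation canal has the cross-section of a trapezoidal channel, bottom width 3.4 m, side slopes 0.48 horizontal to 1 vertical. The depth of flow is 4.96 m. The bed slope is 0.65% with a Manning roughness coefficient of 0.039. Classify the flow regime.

With bottom width b = 3.4 m and side slope z = 0.48: A = (b + zy)y = (3.4 + 0.48×4.96)×4.96 = 28.67 m²; P = b + 2y√(1+z²) = 3.4 + 2×4.96×1.109 = 14.4 m.
Hydraulic radius R = A/P = 28.67/14.4 = 1.991 m.
V = (1/n) R^(2/3) √S = (1/0.039) × 1.991^(2/3) × √0.0065 = 3.271 m/s. Hydraulic depth D_h = A/T = 28.67/8.162 = 3.513 m.
Froude number Fr = V/√(g·D_h) = 3.271/√(9.81×3.513) = 0.557, which is less than 1, so the flow is subcritical.

subcritical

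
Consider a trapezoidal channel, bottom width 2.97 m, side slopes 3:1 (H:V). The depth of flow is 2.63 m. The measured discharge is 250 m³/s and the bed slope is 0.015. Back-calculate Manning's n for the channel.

With bottom width b = 2.97 m and side slope z = 3: A = (b + zy)y = (2.97 + 3×2.63)×2.63 = 28.56 m²; P = b + 2y√(1+z²) = 2.97 + 2×2.63×3.162 = 19.6 m.
Hydraulic radius R = A/P = 28.56/19.6 = 1.457 m.
Rearranging Manning's equation: n = (1/Q) A R^(2/3) S^(1/2) = (1/250) × 28.56 × 1.457^(2/3) × √0.015 = 0.018.

n = 0.018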